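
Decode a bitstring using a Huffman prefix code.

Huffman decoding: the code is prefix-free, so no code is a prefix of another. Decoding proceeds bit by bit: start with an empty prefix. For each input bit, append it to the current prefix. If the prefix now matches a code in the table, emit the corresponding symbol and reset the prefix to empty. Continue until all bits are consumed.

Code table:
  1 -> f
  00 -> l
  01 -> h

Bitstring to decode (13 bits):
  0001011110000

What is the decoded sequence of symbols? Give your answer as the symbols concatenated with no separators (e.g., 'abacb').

Bit 0: prefix='0' (no match yet)
Bit 1: prefix='00' -> emit 'l', reset
Bit 2: prefix='0' (no match yet)
Bit 3: prefix='01' -> emit 'h', reset
Bit 4: prefix='0' (no match yet)
Bit 5: prefix='01' -> emit 'h', reset
Bit 6: prefix='1' -> emit 'f', reset
Bit 7: prefix='1' -> emit 'f', reset
Bit 8: prefix='1' -> emit 'f', reset
Bit 9: prefix='0' (no match yet)
Bit 10: prefix='00' -> emit 'l', reset
Bit 11: prefix='0' (no match yet)
Bit 12: prefix='00' -> emit 'l', reset

Answer: lhhfffll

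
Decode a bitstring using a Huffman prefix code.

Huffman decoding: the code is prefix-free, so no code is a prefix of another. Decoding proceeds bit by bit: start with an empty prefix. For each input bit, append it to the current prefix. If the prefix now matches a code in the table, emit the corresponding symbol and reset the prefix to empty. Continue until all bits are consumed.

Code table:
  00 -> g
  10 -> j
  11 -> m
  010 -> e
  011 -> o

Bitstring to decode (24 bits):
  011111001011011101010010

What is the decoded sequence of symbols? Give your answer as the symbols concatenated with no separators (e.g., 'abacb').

Answer: omjemojjje

Derivation:
Bit 0: prefix='0' (no match yet)
Bit 1: prefix='01' (no match yet)
Bit 2: prefix='011' -> emit 'o', reset
Bit 3: prefix='1' (no match yet)
Bit 4: prefix='11' -> emit 'm', reset
Bit 5: prefix='1' (no match yet)
Bit 6: prefix='10' -> emit 'j', reset
Bit 7: prefix='0' (no match yet)
Bit 8: prefix='01' (no match yet)
Bit 9: prefix='010' -> emit 'e', reset
Bit 10: prefix='1' (no match yet)
Bit 11: prefix='11' -> emit 'm', reset
Bit 12: prefix='0' (no match yet)
Bit 13: prefix='01' (no match yet)
Bit 14: prefix='011' -> emit 'o', reset
Bit 15: prefix='1' (no match yet)
Bit 16: prefix='10' -> emit 'j', reset
Bit 17: prefix='1' (no match yet)
Bit 18: prefix='10' -> emit 'j', reset
Bit 19: prefix='1' (no match yet)
Bit 20: prefix='10' -> emit 'j', reset
Bit 21: prefix='0' (no match yet)
Bit 22: prefix='01' (no match yet)
Bit 23: prefix='010' -> emit 'e', reset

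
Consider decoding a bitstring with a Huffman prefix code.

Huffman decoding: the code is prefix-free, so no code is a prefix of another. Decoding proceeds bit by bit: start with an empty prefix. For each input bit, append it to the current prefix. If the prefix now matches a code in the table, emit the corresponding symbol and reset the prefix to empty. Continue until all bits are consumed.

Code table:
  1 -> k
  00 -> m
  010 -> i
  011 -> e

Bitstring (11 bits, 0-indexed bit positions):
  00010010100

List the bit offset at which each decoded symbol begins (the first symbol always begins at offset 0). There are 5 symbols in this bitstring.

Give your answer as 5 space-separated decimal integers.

Answer: 0 2 5 8 9

Derivation:
Bit 0: prefix='0' (no match yet)
Bit 1: prefix='00' -> emit 'm', reset
Bit 2: prefix='0' (no match yet)
Bit 3: prefix='01' (no match yet)
Bit 4: prefix='010' -> emit 'i', reset
Bit 5: prefix='0' (no match yet)
Bit 6: prefix='01' (no match yet)
Bit 7: prefix='010' -> emit 'i', reset
Bit 8: prefix='1' -> emit 'k', reset
Bit 9: prefix='0' (no match yet)
Bit 10: prefix='00' -> emit 'm', reset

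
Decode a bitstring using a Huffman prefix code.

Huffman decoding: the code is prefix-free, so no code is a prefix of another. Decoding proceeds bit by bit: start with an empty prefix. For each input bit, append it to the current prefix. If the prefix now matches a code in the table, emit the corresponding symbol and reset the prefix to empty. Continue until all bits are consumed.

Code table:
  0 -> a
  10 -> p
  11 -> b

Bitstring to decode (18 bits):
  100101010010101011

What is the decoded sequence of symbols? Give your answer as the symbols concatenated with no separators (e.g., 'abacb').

Bit 0: prefix='1' (no match yet)
Bit 1: prefix='10' -> emit 'p', reset
Bit 2: prefix='0' -> emit 'a', reset
Bit 3: prefix='1' (no match yet)
Bit 4: prefix='10' -> emit 'p', reset
Bit 5: prefix='1' (no match yet)
Bit 6: prefix='10' -> emit 'p', reset
Bit 7: prefix='1' (no match yet)
Bit 8: prefix='10' -> emit 'p', reset
Bit 9: prefix='0' -> emit 'a', reset
Bit 10: prefix='1' (no match yet)
Bit 11: prefix='10' -> emit 'p', reset
Bit 12: prefix='1' (no match yet)
Bit 13: prefix='10' -> emit 'p', reset
Bit 14: prefix='1' (no match yet)
Bit 15: prefix='10' -> emit 'p', reset
Bit 16: prefix='1' (no match yet)
Bit 17: prefix='11' -> emit 'b', reset

Answer: papppapppb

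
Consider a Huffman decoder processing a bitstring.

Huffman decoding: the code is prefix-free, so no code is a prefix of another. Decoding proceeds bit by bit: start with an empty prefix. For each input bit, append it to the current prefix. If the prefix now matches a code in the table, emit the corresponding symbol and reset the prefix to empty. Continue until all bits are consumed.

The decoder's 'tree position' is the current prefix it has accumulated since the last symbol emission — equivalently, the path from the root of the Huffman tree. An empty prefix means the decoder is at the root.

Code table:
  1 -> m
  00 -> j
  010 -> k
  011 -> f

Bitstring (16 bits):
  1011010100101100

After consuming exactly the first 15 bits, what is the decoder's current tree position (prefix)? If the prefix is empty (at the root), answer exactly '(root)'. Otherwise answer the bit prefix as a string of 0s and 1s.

Bit 0: prefix='1' -> emit 'm', reset
Bit 1: prefix='0' (no match yet)
Bit 2: prefix='01' (no match yet)
Bit 3: prefix='011' -> emit 'f', reset
Bit 4: prefix='0' (no match yet)
Bit 5: prefix='01' (no match yet)
Bit 6: prefix='010' -> emit 'k', reset
Bit 7: prefix='1' -> emit 'm', reset
Bit 8: prefix='0' (no match yet)
Bit 9: prefix='00' -> emit 'j', reset
Bit 10: prefix='1' -> emit 'm', reset
Bit 11: prefix='0' (no match yet)
Bit 12: prefix='01' (no match yet)
Bit 13: prefix='011' -> emit 'f', reset
Bit 14: prefix='0' (no match yet)

Answer: 0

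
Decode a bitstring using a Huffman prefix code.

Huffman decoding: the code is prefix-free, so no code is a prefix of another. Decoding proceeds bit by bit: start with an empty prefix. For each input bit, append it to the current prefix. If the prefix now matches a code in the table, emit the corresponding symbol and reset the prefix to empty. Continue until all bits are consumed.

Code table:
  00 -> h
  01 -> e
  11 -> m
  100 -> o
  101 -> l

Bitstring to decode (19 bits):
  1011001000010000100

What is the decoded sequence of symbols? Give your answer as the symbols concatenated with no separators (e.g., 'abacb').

Answer: loohoho

Derivation:
Bit 0: prefix='1' (no match yet)
Bit 1: prefix='10' (no match yet)
Bit 2: prefix='101' -> emit 'l', reset
Bit 3: prefix='1' (no match yet)
Bit 4: prefix='10' (no match yet)
Bit 5: prefix='100' -> emit 'o', reset
Bit 6: prefix='1' (no match yet)
Bit 7: prefix='10' (no match yet)
Bit 8: prefix='100' -> emit 'o', reset
Bit 9: prefix='0' (no match yet)
Bit 10: prefix='00' -> emit 'h', reset
Bit 11: prefix='1' (no match yet)
Bit 12: prefix='10' (no match yet)
Bit 13: prefix='100' -> emit 'o', reset
Bit 14: prefix='0' (no match yet)
Bit 15: prefix='00' -> emit 'h', reset
Bit 16: prefix='1' (no match yet)
Bit 17: prefix='10' (no match yet)
Bit 18: prefix='100' -> emit 'o', reset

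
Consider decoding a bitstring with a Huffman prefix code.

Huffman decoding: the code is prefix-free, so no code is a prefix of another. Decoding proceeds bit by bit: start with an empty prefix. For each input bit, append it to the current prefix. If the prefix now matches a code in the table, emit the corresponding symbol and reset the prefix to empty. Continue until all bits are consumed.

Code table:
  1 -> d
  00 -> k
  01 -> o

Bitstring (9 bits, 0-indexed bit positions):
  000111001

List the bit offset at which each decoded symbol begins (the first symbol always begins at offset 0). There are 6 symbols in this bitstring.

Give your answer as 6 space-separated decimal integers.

Bit 0: prefix='0' (no match yet)
Bit 1: prefix='00' -> emit 'k', reset
Bit 2: prefix='0' (no match yet)
Bit 3: prefix='01' -> emit 'o', reset
Bit 4: prefix='1' -> emit 'd', reset
Bit 5: prefix='1' -> emit 'd', reset
Bit 6: prefix='0' (no match yet)
Bit 7: prefix='00' -> emit 'k', reset
Bit 8: prefix='1' -> emit 'd', reset

Answer: 0 2 4 5 6 8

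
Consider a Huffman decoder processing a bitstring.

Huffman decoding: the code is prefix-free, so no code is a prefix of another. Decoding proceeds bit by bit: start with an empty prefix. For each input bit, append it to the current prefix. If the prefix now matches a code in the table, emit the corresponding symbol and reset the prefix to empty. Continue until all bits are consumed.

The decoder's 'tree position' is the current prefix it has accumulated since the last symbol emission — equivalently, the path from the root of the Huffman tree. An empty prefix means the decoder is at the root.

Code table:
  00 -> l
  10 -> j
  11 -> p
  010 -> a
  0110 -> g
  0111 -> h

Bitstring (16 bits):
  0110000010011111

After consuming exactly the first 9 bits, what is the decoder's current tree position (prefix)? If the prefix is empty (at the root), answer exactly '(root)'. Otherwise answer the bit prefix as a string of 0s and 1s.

Bit 0: prefix='0' (no match yet)
Bit 1: prefix='01' (no match yet)
Bit 2: prefix='011' (no match yet)
Bit 3: prefix='0110' -> emit 'g', reset
Bit 4: prefix='0' (no match yet)
Bit 5: prefix='00' -> emit 'l', reset
Bit 6: prefix='0' (no match yet)
Bit 7: prefix='00' -> emit 'l', reset
Bit 8: prefix='1' (no match yet)

Answer: 1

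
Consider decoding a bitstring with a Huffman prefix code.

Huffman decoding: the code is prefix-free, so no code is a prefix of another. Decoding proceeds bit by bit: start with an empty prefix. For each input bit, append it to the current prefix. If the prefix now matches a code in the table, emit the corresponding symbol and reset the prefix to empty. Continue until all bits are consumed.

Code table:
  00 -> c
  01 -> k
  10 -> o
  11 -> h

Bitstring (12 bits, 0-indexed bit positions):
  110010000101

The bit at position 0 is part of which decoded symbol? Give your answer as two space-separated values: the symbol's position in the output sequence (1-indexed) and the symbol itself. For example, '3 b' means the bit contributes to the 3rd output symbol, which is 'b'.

Bit 0: prefix='1' (no match yet)
Bit 1: prefix='11' -> emit 'h', reset
Bit 2: prefix='0' (no match yet)
Bit 3: prefix='00' -> emit 'c', reset
Bit 4: prefix='1' (no match yet)

Answer: 1 h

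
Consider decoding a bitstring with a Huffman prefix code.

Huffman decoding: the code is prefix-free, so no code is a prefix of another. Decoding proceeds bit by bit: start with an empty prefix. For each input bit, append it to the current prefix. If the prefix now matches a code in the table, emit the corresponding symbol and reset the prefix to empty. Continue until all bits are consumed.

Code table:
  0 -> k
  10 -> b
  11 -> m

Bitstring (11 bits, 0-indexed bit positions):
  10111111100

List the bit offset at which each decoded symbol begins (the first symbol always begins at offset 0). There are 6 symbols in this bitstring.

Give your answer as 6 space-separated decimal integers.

Bit 0: prefix='1' (no match yet)
Bit 1: prefix='10' -> emit 'b', reset
Bit 2: prefix='1' (no match yet)
Bit 3: prefix='11' -> emit 'm', reset
Bit 4: prefix='1' (no match yet)
Bit 5: prefix='11' -> emit 'm', reset
Bit 6: prefix='1' (no match yet)
Bit 7: prefix='11' -> emit 'm', reset
Bit 8: prefix='1' (no match yet)
Bit 9: prefix='10' -> emit 'b', reset
Bit 10: prefix='0' -> emit 'k', reset

Answer: 0 2 4 6 8 10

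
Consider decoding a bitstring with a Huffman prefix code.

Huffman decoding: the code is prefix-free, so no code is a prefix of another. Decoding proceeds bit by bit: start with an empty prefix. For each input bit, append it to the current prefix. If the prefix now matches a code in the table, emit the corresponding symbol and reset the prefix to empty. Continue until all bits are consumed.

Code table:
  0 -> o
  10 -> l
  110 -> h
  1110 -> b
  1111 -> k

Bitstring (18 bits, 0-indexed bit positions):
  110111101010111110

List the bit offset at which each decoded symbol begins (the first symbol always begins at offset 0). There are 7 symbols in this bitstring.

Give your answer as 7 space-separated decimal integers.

Answer: 0 3 7 8 10 12 16

Derivation:
Bit 0: prefix='1' (no match yet)
Bit 1: prefix='11' (no match yet)
Bit 2: prefix='110' -> emit 'h', reset
Bit 3: prefix='1' (no match yet)
Bit 4: prefix='11' (no match yet)
Bit 5: prefix='111' (no match yet)
Bit 6: prefix='1111' -> emit 'k', reset
Bit 7: prefix='0' -> emit 'o', reset
Bit 8: prefix='1' (no match yet)
Bit 9: prefix='10' -> emit 'l', reset
Bit 10: prefix='1' (no match yet)
Bit 11: prefix='10' -> emit 'l', reset
Bit 12: prefix='1' (no match yet)
Bit 13: prefix='11' (no match yet)
Bit 14: prefix='111' (no match yet)
Bit 15: prefix='1111' -> emit 'k', reset
Bit 16: prefix='1' (no match yet)
Bit 17: prefix='10' -> emit 'l', reset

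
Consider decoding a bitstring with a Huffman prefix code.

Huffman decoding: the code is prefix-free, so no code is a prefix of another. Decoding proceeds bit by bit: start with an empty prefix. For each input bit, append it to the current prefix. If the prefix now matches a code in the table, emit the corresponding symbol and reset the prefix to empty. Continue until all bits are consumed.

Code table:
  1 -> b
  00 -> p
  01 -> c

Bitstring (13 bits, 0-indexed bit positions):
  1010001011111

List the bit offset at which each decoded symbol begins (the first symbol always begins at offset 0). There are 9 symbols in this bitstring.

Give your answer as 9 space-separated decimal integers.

Bit 0: prefix='1' -> emit 'b', reset
Bit 1: prefix='0' (no match yet)
Bit 2: prefix='01' -> emit 'c', reset
Bit 3: prefix='0' (no match yet)
Bit 4: prefix='00' -> emit 'p', reset
Bit 5: prefix='0' (no match yet)
Bit 6: prefix='01' -> emit 'c', reset
Bit 7: prefix='0' (no match yet)
Bit 8: prefix='01' -> emit 'c', reset
Bit 9: prefix='1' -> emit 'b', reset
Bit 10: prefix='1' -> emit 'b', reset
Bit 11: prefix='1' -> emit 'b', reset
Bit 12: prefix='1' -> emit 'b', reset

Answer: 0 1 3 5 7 9 10 11 12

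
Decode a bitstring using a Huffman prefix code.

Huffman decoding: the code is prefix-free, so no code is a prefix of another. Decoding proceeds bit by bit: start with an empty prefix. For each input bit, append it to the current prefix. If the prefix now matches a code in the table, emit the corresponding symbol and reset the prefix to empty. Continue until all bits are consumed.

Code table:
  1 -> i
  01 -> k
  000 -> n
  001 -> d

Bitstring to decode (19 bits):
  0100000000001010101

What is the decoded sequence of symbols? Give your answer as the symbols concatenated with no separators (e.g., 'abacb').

Answer: knnnkkkk

Derivation:
Bit 0: prefix='0' (no match yet)
Bit 1: prefix='01' -> emit 'k', reset
Bit 2: prefix='0' (no match yet)
Bit 3: prefix='00' (no match yet)
Bit 4: prefix='000' -> emit 'n', reset
Bit 5: prefix='0' (no match yet)
Bit 6: prefix='00' (no match yet)
Bit 7: prefix='000' -> emit 'n', reset
Bit 8: prefix='0' (no match yet)
Bit 9: prefix='00' (no match yet)
Bit 10: prefix='000' -> emit 'n', reset
Bit 11: prefix='0' (no match yet)
Bit 12: prefix='01' -> emit 'k', reset
Bit 13: prefix='0' (no match yet)
Bit 14: prefix='01' -> emit 'k', reset
Bit 15: prefix='0' (no match yet)
Bit 16: prefix='01' -> emit 'k', reset
Bit 17: prefix='0' (no match yet)
Bit 18: prefix='01' -> emit 'k', reset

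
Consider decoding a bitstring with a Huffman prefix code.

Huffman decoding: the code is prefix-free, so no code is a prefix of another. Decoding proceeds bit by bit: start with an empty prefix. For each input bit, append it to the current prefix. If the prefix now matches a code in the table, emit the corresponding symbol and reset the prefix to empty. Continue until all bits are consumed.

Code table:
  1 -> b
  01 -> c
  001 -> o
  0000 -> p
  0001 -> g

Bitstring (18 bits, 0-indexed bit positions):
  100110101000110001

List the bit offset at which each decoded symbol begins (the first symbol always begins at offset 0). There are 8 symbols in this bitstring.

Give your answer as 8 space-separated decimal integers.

Answer: 0 1 4 5 7 9 13 14

Derivation:
Bit 0: prefix='1' -> emit 'b', reset
Bit 1: prefix='0' (no match yet)
Bit 2: prefix='00' (no match yet)
Bit 3: prefix='001' -> emit 'o', reset
Bit 4: prefix='1' -> emit 'b', reset
Bit 5: prefix='0' (no match yet)
Bit 6: prefix='01' -> emit 'c', reset
Bit 7: prefix='0' (no match yet)
Bit 8: prefix='01' -> emit 'c', reset
Bit 9: prefix='0' (no match yet)
Bit 10: prefix='00' (no match yet)
Bit 11: prefix='000' (no match yet)
Bit 12: prefix='0001' -> emit 'g', reset
Bit 13: prefix='1' -> emit 'b', reset
Bit 14: prefix='0' (no match yet)
Bit 15: prefix='00' (no match yet)
Bit 16: prefix='000' (no match yet)
Bit 17: prefix='0001' -> emit 'g', reset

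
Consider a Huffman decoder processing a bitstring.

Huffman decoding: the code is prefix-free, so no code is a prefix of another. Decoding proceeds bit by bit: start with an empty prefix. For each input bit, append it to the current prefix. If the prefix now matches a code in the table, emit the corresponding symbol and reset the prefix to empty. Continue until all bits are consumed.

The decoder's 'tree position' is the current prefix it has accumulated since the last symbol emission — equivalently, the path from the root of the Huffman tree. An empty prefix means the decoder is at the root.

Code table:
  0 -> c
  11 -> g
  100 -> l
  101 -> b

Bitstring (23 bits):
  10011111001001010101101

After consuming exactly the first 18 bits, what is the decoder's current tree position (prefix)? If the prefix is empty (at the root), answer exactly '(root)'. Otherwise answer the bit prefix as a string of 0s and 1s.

Bit 0: prefix='1' (no match yet)
Bit 1: prefix='10' (no match yet)
Bit 2: prefix='100' -> emit 'l', reset
Bit 3: prefix='1' (no match yet)
Bit 4: prefix='11' -> emit 'g', reset
Bit 5: prefix='1' (no match yet)
Bit 6: prefix='11' -> emit 'g', reset
Bit 7: prefix='1' (no match yet)
Bit 8: prefix='10' (no match yet)
Bit 9: prefix='100' -> emit 'l', reset
Bit 10: prefix='1' (no match yet)
Bit 11: prefix='10' (no match yet)
Bit 12: prefix='100' -> emit 'l', reset
Bit 13: prefix='1' (no match yet)
Bit 14: prefix='10' (no match yet)
Bit 15: prefix='101' -> emit 'b', reset
Bit 16: prefix='0' -> emit 'c', reset
Bit 17: prefix='1' (no match yet)

Answer: 1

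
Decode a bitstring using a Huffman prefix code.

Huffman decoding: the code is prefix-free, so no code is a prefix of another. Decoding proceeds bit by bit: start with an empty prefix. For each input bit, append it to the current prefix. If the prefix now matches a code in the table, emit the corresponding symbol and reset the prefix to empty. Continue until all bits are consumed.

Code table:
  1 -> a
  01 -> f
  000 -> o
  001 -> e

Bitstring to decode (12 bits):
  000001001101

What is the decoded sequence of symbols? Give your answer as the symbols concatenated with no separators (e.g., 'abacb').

Answer: oeeaf

Derivation:
Bit 0: prefix='0' (no match yet)
Bit 1: prefix='00' (no match yet)
Bit 2: prefix='000' -> emit 'o', reset
Bit 3: prefix='0' (no match yet)
Bit 4: prefix='00' (no match yet)
Bit 5: prefix='001' -> emit 'e', reset
Bit 6: prefix='0' (no match yet)
Bit 7: prefix='00' (no match yet)
Bit 8: prefix='001' -> emit 'e', reset
Bit 9: prefix='1' -> emit 'a', reset
Bit 10: prefix='0' (no match yet)
Bit 11: prefix='01' -> emit 'f', reset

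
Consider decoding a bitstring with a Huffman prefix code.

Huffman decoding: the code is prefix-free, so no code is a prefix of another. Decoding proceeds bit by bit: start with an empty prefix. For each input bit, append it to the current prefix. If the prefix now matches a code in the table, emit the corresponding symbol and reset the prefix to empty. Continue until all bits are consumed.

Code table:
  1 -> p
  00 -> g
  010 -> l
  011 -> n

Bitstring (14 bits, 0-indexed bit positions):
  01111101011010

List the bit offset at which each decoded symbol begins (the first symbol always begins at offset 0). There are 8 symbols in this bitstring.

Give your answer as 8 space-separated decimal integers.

Answer: 0 3 4 5 6 9 10 11

Derivation:
Bit 0: prefix='0' (no match yet)
Bit 1: prefix='01' (no match yet)
Bit 2: prefix='011' -> emit 'n', reset
Bit 3: prefix='1' -> emit 'p', reset
Bit 4: prefix='1' -> emit 'p', reset
Bit 5: prefix='1' -> emit 'p', reset
Bit 6: prefix='0' (no match yet)
Bit 7: prefix='01' (no match yet)
Bit 8: prefix='010' -> emit 'l', reset
Bit 9: prefix='1' -> emit 'p', reset
Bit 10: prefix='1' -> emit 'p', reset
Bit 11: prefix='0' (no match yet)
Bit 12: prefix='01' (no match yet)
Bit 13: prefix='010' -> emit 'l', reset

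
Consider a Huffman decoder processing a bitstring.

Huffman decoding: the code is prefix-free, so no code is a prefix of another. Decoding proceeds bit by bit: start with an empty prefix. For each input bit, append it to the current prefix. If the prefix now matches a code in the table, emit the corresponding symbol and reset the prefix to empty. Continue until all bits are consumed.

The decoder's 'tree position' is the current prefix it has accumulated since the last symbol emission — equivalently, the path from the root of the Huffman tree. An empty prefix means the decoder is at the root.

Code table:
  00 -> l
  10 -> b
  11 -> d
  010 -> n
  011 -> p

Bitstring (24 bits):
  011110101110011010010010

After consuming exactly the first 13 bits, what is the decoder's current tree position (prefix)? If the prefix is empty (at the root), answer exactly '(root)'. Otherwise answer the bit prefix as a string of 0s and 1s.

Answer: 0

Derivation:
Bit 0: prefix='0' (no match yet)
Bit 1: prefix='01' (no match yet)
Bit 2: prefix='011' -> emit 'p', reset
Bit 3: prefix='1' (no match yet)
Bit 4: prefix='11' -> emit 'd', reset
Bit 5: prefix='0' (no match yet)
Bit 6: prefix='01' (no match yet)
Bit 7: prefix='010' -> emit 'n', reset
Bit 8: prefix='1' (no match yet)
Bit 9: prefix='11' -> emit 'd', reset
Bit 10: prefix='1' (no match yet)
Bit 11: prefix='10' -> emit 'b', reset
Bit 12: prefix='0' (no match yet)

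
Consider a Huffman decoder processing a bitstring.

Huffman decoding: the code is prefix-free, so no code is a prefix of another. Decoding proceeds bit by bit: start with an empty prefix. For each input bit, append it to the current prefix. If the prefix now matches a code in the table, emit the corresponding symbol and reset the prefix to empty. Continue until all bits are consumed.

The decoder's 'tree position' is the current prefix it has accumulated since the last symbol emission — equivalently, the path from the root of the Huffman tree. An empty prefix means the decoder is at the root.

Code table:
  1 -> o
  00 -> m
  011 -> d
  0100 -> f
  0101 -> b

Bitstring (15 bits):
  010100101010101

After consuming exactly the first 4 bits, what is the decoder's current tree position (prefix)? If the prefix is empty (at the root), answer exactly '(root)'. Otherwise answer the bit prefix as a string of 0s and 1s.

Answer: (root)

Derivation:
Bit 0: prefix='0' (no match yet)
Bit 1: prefix='01' (no match yet)
Bit 2: prefix='010' (no match yet)
Bit 3: prefix='0101' -> emit 'b', reset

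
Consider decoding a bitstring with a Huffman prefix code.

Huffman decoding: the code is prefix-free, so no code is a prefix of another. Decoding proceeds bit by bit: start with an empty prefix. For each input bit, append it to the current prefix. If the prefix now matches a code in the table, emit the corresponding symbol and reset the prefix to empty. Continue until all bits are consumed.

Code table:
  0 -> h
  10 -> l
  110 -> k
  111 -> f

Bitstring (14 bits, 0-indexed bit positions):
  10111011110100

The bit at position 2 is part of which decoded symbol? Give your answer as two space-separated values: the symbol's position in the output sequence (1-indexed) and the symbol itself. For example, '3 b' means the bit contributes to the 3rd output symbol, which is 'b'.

Bit 0: prefix='1' (no match yet)
Bit 1: prefix='10' -> emit 'l', reset
Bit 2: prefix='1' (no match yet)
Bit 3: prefix='11' (no match yet)
Bit 4: prefix='111' -> emit 'f', reset
Bit 5: prefix='0' -> emit 'h', reset
Bit 6: prefix='1' (no match yet)

Answer: 2 f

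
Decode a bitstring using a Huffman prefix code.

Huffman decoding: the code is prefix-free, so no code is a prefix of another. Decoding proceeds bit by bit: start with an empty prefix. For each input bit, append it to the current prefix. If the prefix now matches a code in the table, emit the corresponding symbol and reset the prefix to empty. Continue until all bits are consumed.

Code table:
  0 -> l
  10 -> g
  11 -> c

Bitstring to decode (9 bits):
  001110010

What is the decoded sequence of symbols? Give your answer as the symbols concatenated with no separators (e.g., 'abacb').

Bit 0: prefix='0' -> emit 'l', reset
Bit 1: prefix='0' -> emit 'l', reset
Bit 2: prefix='1' (no match yet)
Bit 3: prefix='11' -> emit 'c', reset
Bit 4: prefix='1' (no match yet)
Bit 5: prefix='10' -> emit 'g', reset
Bit 6: prefix='0' -> emit 'l', reset
Bit 7: prefix='1' (no match yet)
Bit 8: prefix='10' -> emit 'g', reset

Answer: llcglg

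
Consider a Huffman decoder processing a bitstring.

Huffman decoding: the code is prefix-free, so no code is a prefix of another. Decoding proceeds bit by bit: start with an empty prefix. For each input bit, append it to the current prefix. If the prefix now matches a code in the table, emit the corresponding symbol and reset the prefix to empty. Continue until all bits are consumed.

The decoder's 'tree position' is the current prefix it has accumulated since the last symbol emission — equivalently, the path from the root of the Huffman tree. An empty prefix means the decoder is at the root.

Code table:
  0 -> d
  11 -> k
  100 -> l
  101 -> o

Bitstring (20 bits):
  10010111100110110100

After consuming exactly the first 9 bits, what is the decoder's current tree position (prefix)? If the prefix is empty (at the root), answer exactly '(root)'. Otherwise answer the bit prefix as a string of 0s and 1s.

Answer: 1

Derivation:
Bit 0: prefix='1' (no match yet)
Bit 1: prefix='10' (no match yet)
Bit 2: prefix='100' -> emit 'l', reset
Bit 3: prefix='1' (no match yet)
Bit 4: prefix='10' (no match yet)
Bit 5: prefix='101' -> emit 'o', reset
Bit 6: prefix='1' (no match yet)
Bit 7: prefix='11' -> emit 'k', reset
Bit 8: prefix='1' (no match yet)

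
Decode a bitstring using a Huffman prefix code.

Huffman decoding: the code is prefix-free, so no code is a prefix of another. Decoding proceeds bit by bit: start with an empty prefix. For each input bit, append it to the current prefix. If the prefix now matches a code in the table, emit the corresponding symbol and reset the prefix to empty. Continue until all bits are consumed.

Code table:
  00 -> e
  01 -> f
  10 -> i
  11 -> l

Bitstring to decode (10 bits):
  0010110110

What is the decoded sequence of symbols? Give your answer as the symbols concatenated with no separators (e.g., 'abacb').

Answer: eilfi

Derivation:
Bit 0: prefix='0' (no match yet)
Bit 1: prefix='00' -> emit 'e', reset
Bit 2: prefix='1' (no match yet)
Bit 3: prefix='10' -> emit 'i', reset
Bit 4: prefix='1' (no match yet)
Bit 5: prefix='11' -> emit 'l', reset
Bit 6: prefix='0' (no match yet)
Bit 7: prefix='01' -> emit 'f', reset
Bit 8: prefix='1' (no match yet)
Bit 9: prefix='10' -> emit 'i', reset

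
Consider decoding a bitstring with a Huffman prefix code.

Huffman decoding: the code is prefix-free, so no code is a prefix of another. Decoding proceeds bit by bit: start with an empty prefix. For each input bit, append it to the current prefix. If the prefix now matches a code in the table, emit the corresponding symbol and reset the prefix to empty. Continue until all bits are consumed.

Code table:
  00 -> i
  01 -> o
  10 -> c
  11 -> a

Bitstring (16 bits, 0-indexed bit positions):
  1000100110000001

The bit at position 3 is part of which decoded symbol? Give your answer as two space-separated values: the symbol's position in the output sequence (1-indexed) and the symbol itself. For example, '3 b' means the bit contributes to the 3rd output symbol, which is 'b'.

Bit 0: prefix='1' (no match yet)
Bit 1: prefix='10' -> emit 'c', reset
Bit 2: prefix='0' (no match yet)
Bit 3: prefix='00' -> emit 'i', reset
Bit 4: prefix='1' (no match yet)
Bit 5: prefix='10' -> emit 'c', reset
Bit 6: prefix='0' (no match yet)
Bit 7: prefix='01' -> emit 'o', reset

Answer: 2 i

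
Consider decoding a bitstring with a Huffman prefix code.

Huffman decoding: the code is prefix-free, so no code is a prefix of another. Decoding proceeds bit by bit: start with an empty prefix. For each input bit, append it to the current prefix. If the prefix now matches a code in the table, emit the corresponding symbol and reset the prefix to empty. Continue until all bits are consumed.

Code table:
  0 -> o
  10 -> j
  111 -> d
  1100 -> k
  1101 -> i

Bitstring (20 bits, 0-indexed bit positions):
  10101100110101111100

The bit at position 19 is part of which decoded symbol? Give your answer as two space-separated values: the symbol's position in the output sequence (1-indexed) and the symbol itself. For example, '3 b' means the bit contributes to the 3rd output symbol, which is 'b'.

Answer: 7 k

Derivation:
Bit 0: prefix='1' (no match yet)
Bit 1: prefix='10' -> emit 'j', reset
Bit 2: prefix='1' (no match yet)
Bit 3: prefix='10' -> emit 'j', reset
Bit 4: prefix='1' (no match yet)
Bit 5: prefix='11' (no match yet)
Bit 6: prefix='110' (no match yet)
Bit 7: prefix='1100' -> emit 'k', reset
Bit 8: prefix='1' (no match yet)
Bit 9: prefix='11' (no match yet)
Bit 10: prefix='110' (no match yet)
Bit 11: prefix='1101' -> emit 'i', reset
Bit 12: prefix='0' -> emit 'o', reset
Bit 13: prefix='1' (no match yet)
Bit 14: prefix='11' (no match yet)
Bit 15: prefix='111' -> emit 'd', reset
Bit 16: prefix='1' (no match yet)
Bit 17: prefix='11' (no match yet)
Bit 18: prefix='110' (no match yet)
Bit 19: prefix='1100' -> emit 'k', reset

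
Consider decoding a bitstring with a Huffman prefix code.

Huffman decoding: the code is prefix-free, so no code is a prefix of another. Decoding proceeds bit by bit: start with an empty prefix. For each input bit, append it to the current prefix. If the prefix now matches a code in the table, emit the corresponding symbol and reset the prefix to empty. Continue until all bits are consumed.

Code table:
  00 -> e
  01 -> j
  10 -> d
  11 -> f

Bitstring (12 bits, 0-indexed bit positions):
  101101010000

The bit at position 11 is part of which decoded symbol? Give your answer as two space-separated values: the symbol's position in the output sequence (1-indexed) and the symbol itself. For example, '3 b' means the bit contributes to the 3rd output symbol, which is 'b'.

Answer: 6 e

Derivation:
Bit 0: prefix='1' (no match yet)
Bit 1: prefix='10' -> emit 'd', reset
Bit 2: prefix='1' (no match yet)
Bit 3: prefix='11' -> emit 'f', reset
Bit 4: prefix='0' (no match yet)
Bit 5: prefix='01' -> emit 'j', reset
Bit 6: prefix='0' (no match yet)
Bit 7: prefix='01' -> emit 'j', reset
Bit 8: prefix='0' (no match yet)
Bit 9: prefix='00' -> emit 'e', reset
Bit 10: prefix='0' (no match yet)
Bit 11: prefix='00' -> emit 'e', reset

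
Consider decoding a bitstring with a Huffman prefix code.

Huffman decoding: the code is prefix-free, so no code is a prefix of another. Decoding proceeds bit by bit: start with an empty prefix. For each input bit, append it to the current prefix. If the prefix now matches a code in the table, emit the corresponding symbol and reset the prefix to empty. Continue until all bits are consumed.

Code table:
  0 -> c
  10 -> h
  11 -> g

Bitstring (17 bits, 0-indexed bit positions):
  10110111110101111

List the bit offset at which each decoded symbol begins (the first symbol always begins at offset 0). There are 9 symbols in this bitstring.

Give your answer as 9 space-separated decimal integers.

Answer: 0 2 4 5 7 9 11 13 15

Derivation:
Bit 0: prefix='1' (no match yet)
Bit 1: prefix='10' -> emit 'h', reset
Bit 2: prefix='1' (no match yet)
Bit 3: prefix='11' -> emit 'g', reset
Bit 4: prefix='0' -> emit 'c', reset
Bit 5: prefix='1' (no match yet)
Bit 6: prefix='11' -> emit 'g', reset
Bit 7: prefix='1' (no match yet)
Bit 8: prefix='11' -> emit 'g', reset
Bit 9: prefix='1' (no match yet)
Bit 10: prefix='10' -> emit 'h', reset
Bit 11: prefix='1' (no match yet)
Bit 12: prefix='10' -> emit 'h', reset
Bit 13: prefix='1' (no match yet)
Bit 14: prefix='11' -> emit 'g', reset
Bit 15: prefix='1' (no match yet)
Bit 16: prefix='11' -> emit 'g', reset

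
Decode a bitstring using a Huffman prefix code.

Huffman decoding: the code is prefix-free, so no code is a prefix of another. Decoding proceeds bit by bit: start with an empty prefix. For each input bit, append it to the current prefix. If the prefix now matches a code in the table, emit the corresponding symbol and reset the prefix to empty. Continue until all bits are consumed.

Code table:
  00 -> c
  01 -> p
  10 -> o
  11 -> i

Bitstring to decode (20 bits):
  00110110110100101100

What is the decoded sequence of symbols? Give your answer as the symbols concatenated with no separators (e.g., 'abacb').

Answer: cipoipcoic

Derivation:
Bit 0: prefix='0' (no match yet)
Bit 1: prefix='00' -> emit 'c', reset
Bit 2: prefix='1' (no match yet)
Bit 3: prefix='11' -> emit 'i', reset
Bit 4: prefix='0' (no match yet)
Bit 5: prefix='01' -> emit 'p', reset
Bit 6: prefix='1' (no match yet)
Bit 7: prefix='10' -> emit 'o', reset
Bit 8: prefix='1' (no match yet)
Bit 9: prefix='11' -> emit 'i', reset
Bit 10: prefix='0' (no match yet)
Bit 11: prefix='01' -> emit 'p', reset
Bit 12: prefix='0' (no match yet)
Bit 13: prefix='00' -> emit 'c', reset
Bit 14: prefix='1' (no match yet)
Bit 15: prefix='10' -> emit 'o', reset
Bit 16: prefix='1' (no match yet)
Bit 17: prefix='11' -> emit 'i', reset
Bit 18: prefix='0' (no match yet)
Bit 19: prefix='00' -> emit 'c', reset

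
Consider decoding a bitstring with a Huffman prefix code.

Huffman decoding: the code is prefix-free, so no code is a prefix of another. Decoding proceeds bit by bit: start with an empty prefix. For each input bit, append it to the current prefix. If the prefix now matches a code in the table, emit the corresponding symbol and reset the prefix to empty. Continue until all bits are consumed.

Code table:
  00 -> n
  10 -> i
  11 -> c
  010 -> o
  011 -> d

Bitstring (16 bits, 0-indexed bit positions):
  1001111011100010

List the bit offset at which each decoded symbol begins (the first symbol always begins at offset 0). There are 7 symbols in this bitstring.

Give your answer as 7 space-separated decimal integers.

Bit 0: prefix='1' (no match yet)
Bit 1: prefix='10' -> emit 'i', reset
Bit 2: prefix='0' (no match yet)
Bit 3: prefix='01' (no match yet)
Bit 4: prefix='011' -> emit 'd', reset
Bit 5: prefix='1' (no match yet)
Bit 6: prefix='11' -> emit 'c', reset
Bit 7: prefix='0' (no match yet)
Bit 8: prefix='01' (no match yet)
Bit 9: prefix='011' -> emit 'd', reset
Bit 10: prefix='1' (no match yet)
Bit 11: prefix='10' -> emit 'i', reset
Bit 12: prefix='0' (no match yet)
Bit 13: prefix='00' -> emit 'n', reset
Bit 14: prefix='1' (no match yet)
Bit 15: prefix='10' -> emit 'i', reset

Answer: 0 2 5 7 10 12 14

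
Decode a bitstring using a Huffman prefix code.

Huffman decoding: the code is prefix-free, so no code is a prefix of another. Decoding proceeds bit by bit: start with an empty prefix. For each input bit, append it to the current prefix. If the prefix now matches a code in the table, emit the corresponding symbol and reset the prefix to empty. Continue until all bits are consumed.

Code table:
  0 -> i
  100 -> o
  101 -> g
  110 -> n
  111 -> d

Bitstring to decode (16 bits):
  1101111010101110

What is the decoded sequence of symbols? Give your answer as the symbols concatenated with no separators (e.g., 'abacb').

Bit 0: prefix='1' (no match yet)
Bit 1: prefix='11' (no match yet)
Bit 2: prefix='110' -> emit 'n', reset
Bit 3: prefix='1' (no match yet)
Bit 4: prefix='11' (no match yet)
Bit 5: prefix='111' -> emit 'd', reset
Bit 6: prefix='1' (no match yet)
Bit 7: prefix='10' (no match yet)
Bit 8: prefix='101' -> emit 'g', reset
Bit 9: prefix='0' -> emit 'i', reset
Bit 10: prefix='1' (no match yet)
Bit 11: prefix='10' (no match yet)
Bit 12: prefix='101' -> emit 'g', reset
Bit 13: prefix='1' (no match yet)
Bit 14: prefix='11' (no match yet)
Bit 15: prefix='110' -> emit 'n', reset

Answer: ndgign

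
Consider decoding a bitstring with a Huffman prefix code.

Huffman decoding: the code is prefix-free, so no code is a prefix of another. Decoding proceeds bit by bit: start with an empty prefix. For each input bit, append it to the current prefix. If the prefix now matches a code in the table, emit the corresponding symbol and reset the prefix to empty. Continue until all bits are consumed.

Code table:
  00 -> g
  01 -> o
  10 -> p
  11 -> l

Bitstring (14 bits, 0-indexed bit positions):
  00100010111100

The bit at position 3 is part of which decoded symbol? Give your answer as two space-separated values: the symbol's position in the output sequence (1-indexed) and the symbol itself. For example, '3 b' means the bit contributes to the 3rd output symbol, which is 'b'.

Bit 0: prefix='0' (no match yet)
Bit 1: prefix='00' -> emit 'g', reset
Bit 2: prefix='1' (no match yet)
Bit 3: prefix='10' -> emit 'p', reset
Bit 4: prefix='0' (no match yet)
Bit 5: prefix='00' -> emit 'g', reset
Bit 6: prefix='1' (no match yet)
Bit 7: prefix='10' -> emit 'p', reset

Answer: 2 p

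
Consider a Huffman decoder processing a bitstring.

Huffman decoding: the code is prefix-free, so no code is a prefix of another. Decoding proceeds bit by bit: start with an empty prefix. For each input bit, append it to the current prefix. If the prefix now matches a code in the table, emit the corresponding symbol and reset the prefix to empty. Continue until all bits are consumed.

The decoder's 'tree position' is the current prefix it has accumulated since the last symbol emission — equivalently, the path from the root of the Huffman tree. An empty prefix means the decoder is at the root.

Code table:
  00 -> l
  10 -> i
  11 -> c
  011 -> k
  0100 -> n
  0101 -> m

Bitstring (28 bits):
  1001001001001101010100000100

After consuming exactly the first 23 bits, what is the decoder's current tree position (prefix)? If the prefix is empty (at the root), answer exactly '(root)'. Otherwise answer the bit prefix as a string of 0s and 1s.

Bit 0: prefix='1' (no match yet)
Bit 1: prefix='10' -> emit 'i', reset
Bit 2: prefix='0' (no match yet)
Bit 3: prefix='01' (no match yet)
Bit 4: prefix='010' (no match yet)
Bit 5: prefix='0100' -> emit 'n', reset
Bit 6: prefix='1' (no match yet)
Bit 7: prefix='10' -> emit 'i', reset
Bit 8: prefix='0' (no match yet)
Bit 9: prefix='01' (no match yet)
Bit 10: prefix='010' (no match yet)
Bit 11: prefix='0100' -> emit 'n', reset
Bit 12: prefix='1' (no match yet)
Bit 13: prefix='11' -> emit 'c', reset
Bit 14: prefix='0' (no match yet)
Bit 15: prefix='01' (no match yet)
Bit 16: prefix='010' (no match yet)
Bit 17: prefix='0101' -> emit 'm', reset
Bit 18: prefix='0' (no match yet)
Bit 19: prefix='01' (no match yet)
Bit 20: prefix='010' (no match yet)
Bit 21: prefix='0100' -> emit 'n', reset
Bit 22: prefix='0' (no match yet)

Answer: 0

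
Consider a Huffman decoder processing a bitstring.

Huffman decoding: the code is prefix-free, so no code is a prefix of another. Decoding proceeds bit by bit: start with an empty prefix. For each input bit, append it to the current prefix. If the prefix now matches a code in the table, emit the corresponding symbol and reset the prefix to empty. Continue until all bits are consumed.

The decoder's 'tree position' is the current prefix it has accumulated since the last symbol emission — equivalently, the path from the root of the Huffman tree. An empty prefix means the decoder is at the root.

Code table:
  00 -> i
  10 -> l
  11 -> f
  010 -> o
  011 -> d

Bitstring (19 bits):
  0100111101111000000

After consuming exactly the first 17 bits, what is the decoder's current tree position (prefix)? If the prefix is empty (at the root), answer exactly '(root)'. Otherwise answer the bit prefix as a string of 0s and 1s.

Answer: (root)

Derivation:
Bit 0: prefix='0' (no match yet)
Bit 1: prefix='01' (no match yet)
Bit 2: prefix='010' -> emit 'o', reset
Bit 3: prefix='0' (no match yet)
Bit 4: prefix='01' (no match yet)
Bit 5: prefix='011' -> emit 'd', reset
Bit 6: prefix='1' (no match yet)
Bit 7: prefix='11' -> emit 'f', reset
Bit 8: prefix='0' (no match yet)
Bit 9: prefix='01' (no match yet)
Bit 10: prefix='011' -> emit 'd', reset
Bit 11: prefix='1' (no match yet)
Bit 12: prefix='11' -> emit 'f', reset
Bit 13: prefix='0' (no match yet)
Bit 14: prefix='00' -> emit 'i', reset
Bit 15: prefix='0' (no match yet)
Bit 16: prefix='00' -> emit 'i', reset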